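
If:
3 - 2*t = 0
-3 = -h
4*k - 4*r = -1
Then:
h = 3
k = r - 1/4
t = 3/2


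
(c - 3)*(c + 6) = c^2 + 3*c - 18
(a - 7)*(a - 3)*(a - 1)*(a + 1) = a^4 - 10*a^3 + 20*a^2 + 10*a - 21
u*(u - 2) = u^2 - 2*u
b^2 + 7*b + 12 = (b + 3)*(b + 4)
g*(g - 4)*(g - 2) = g^3 - 6*g^2 + 8*g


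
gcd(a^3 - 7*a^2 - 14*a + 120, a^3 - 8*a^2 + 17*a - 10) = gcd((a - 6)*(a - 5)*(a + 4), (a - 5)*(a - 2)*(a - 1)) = a - 5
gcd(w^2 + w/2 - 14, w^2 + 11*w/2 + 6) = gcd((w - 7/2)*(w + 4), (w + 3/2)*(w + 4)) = w + 4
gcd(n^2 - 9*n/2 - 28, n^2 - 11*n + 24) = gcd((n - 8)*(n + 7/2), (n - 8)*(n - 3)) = n - 8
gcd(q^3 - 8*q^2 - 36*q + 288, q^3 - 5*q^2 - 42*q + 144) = q^2 - 2*q - 48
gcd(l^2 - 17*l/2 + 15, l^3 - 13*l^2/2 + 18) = l - 6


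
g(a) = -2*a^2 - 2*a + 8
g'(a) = -4*a - 2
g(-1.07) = 7.85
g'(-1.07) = 2.28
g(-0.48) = 8.50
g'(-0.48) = -0.08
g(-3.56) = -10.23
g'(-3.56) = 12.24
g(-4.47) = -23.02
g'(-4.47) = 15.88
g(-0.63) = 8.47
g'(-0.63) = 0.52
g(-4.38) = -21.61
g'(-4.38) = 15.52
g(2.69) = -11.85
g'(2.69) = -12.76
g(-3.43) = -8.67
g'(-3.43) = 11.72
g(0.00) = 8.00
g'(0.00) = -2.00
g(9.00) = -172.00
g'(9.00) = -38.00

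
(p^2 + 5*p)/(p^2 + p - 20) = p/(p - 4)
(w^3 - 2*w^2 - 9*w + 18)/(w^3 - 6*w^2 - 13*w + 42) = (w - 3)/(w - 7)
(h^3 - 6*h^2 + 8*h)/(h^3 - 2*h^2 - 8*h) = (h - 2)/(h + 2)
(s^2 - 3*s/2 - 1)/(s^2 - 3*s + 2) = (s + 1/2)/(s - 1)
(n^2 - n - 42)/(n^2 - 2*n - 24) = (-n^2 + n + 42)/(-n^2 + 2*n + 24)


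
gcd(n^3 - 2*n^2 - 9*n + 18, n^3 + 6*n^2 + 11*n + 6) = n + 3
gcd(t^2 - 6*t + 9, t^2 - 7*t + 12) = t - 3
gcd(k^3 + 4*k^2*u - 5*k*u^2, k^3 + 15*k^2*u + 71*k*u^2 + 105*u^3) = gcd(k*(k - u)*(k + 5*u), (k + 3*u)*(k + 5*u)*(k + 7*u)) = k + 5*u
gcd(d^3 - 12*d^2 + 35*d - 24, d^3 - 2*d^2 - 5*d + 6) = d^2 - 4*d + 3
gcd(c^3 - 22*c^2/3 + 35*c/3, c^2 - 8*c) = c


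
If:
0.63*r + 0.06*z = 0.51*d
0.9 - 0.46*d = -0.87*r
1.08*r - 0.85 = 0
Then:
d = 3.45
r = 0.79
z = 21.02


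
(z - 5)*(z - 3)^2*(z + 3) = z^4 - 8*z^3 + 6*z^2 + 72*z - 135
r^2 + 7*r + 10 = (r + 2)*(r + 5)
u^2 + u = u*(u + 1)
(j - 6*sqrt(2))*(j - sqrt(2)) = j^2 - 7*sqrt(2)*j + 12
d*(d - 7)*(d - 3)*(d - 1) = d^4 - 11*d^3 + 31*d^2 - 21*d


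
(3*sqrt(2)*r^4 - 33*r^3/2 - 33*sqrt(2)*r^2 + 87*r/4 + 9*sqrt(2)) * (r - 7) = 3*sqrt(2)*r^5 - 21*sqrt(2)*r^4 - 33*r^4/2 - 33*sqrt(2)*r^3 + 231*r^3/2 + 87*r^2/4 + 231*sqrt(2)*r^2 - 609*r/4 + 9*sqrt(2)*r - 63*sqrt(2)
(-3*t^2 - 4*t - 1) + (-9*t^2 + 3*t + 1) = -12*t^2 - t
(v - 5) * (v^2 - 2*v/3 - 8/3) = v^3 - 17*v^2/3 + 2*v/3 + 40/3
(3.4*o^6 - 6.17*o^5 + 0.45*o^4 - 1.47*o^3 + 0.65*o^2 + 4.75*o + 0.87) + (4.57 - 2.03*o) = 3.4*o^6 - 6.17*o^5 + 0.45*o^4 - 1.47*o^3 + 0.65*o^2 + 2.72*o + 5.44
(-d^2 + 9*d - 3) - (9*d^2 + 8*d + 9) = -10*d^2 + d - 12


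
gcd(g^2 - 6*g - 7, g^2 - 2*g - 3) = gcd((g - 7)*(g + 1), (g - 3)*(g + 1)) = g + 1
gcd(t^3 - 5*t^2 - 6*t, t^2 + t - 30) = 1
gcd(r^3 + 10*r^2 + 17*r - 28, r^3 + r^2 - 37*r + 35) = r^2 + 6*r - 7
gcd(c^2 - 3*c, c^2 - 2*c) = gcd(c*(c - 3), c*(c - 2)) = c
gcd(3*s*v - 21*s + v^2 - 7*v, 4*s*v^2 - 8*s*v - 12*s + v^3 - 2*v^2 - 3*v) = 1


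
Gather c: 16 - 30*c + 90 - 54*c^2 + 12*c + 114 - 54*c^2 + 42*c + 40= -108*c^2 + 24*c + 260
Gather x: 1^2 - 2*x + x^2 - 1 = x^2 - 2*x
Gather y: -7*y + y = -6*y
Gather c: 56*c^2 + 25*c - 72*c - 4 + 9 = 56*c^2 - 47*c + 5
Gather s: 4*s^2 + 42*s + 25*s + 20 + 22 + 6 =4*s^2 + 67*s + 48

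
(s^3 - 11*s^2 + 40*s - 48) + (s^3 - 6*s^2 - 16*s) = 2*s^3 - 17*s^2 + 24*s - 48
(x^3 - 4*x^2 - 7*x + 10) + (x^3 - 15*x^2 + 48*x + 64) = 2*x^3 - 19*x^2 + 41*x + 74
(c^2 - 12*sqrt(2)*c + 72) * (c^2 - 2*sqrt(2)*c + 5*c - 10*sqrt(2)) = c^4 - 14*sqrt(2)*c^3 + 5*c^3 - 70*sqrt(2)*c^2 + 120*c^2 - 144*sqrt(2)*c + 600*c - 720*sqrt(2)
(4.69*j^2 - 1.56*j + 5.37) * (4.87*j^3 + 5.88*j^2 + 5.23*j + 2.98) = 22.8403*j^5 + 19.98*j^4 + 41.5078*j^3 + 37.393*j^2 + 23.4363*j + 16.0026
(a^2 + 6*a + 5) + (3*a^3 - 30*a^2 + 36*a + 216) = 3*a^3 - 29*a^2 + 42*a + 221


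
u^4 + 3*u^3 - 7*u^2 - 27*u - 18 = (u - 3)*(u + 1)*(u + 2)*(u + 3)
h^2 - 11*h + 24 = (h - 8)*(h - 3)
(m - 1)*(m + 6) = m^2 + 5*m - 6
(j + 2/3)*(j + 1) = j^2 + 5*j/3 + 2/3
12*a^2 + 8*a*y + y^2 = (2*a + y)*(6*a + y)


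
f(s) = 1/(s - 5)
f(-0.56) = -0.18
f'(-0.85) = -0.03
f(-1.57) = -0.15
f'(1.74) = -0.09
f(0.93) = -0.25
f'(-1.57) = -0.02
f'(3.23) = -0.32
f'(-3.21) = -0.01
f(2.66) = -0.43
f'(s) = -1/(s - 5)^2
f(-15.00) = -0.05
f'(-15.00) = 0.00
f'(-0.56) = -0.03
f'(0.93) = -0.06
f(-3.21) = -0.12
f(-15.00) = -0.05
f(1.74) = -0.31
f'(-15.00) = 0.00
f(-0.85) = -0.17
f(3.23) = -0.56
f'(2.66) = -0.18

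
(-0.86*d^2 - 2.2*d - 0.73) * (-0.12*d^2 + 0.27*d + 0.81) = 0.1032*d^4 + 0.0318*d^3 - 1.203*d^2 - 1.9791*d - 0.5913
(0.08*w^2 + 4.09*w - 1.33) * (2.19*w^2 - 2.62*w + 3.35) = 0.1752*w^4 + 8.7475*w^3 - 13.3605*w^2 + 17.1861*w - 4.4555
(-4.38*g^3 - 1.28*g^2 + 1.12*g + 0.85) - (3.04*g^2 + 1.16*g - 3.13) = -4.38*g^3 - 4.32*g^2 - 0.0399999999999998*g + 3.98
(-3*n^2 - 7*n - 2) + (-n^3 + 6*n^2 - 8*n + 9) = -n^3 + 3*n^2 - 15*n + 7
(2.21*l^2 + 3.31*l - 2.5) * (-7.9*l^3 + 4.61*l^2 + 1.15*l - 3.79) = -17.459*l^5 - 15.9609*l^4 + 37.5506*l^3 - 16.0944*l^2 - 15.4199*l + 9.475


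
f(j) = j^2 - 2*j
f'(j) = 2*j - 2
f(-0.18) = 0.39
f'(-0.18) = -2.36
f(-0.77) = 2.13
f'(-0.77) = -3.54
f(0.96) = -1.00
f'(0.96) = -0.08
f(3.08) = 3.33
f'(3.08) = 4.16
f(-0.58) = 1.50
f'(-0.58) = -3.16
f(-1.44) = 4.95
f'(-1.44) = -4.88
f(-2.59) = 11.89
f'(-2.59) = -7.18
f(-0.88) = 2.53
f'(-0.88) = -3.76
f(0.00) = 0.00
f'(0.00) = -2.00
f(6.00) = 24.00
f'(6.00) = 10.00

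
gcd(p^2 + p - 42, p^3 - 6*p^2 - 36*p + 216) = p - 6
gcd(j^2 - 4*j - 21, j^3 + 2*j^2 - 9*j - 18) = j + 3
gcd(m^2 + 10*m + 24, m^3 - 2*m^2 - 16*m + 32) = m + 4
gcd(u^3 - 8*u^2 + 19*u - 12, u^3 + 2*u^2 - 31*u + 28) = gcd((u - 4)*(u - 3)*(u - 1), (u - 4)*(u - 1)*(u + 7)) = u^2 - 5*u + 4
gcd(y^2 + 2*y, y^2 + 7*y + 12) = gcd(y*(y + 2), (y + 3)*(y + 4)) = 1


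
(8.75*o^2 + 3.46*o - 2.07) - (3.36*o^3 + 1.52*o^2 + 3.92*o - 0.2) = -3.36*o^3 + 7.23*o^2 - 0.46*o - 1.87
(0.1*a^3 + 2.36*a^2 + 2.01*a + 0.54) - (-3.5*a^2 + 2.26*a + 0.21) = 0.1*a^3 + 5.86*a^2 - 0.25*a + 0.33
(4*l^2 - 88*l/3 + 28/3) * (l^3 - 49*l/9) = 4*l^5 - 88*l^4/3 - 112*l^3/9 + 4312*l^2/27 - 1372*l/27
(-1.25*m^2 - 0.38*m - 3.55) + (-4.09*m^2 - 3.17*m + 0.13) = -5.34*m^2 - 3.55*m - 3.42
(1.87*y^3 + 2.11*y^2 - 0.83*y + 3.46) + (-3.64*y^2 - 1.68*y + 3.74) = 1.87*y^3 - 1.53*y^2 - 2.51*y + 7.2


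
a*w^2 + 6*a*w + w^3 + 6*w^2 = w*(a + w)*(w + 6)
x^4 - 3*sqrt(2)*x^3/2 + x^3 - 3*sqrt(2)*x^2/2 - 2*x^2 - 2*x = x*(x + 1)*(x - 2*sqrt(2))*(x + sqrt(2)/2)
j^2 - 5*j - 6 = (j - 6)*(j + 1)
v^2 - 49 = (v - 7)*(v + 7)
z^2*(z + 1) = z^3 + z^2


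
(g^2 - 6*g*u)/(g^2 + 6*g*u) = (g - 6*u)/(g + 6*u)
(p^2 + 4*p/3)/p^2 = (p + 4/3)/p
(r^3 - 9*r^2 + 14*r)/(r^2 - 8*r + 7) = r*(r - 2)/(r - 1)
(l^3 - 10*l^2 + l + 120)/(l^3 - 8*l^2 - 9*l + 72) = (l - 5)/(l - 3)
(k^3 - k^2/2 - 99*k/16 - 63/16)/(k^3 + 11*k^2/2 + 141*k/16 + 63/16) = (k - 3)/(k + 3)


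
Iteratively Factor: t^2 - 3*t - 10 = (t + 2)*(t - 5)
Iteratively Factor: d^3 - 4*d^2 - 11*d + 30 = (d - 2)*(d^2 - 2*d - 15) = (d - 2)*(d + 3)*(d - 5)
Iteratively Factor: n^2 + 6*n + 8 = (n + 4)*(n + 2)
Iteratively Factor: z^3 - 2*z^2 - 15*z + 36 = (z - 3)*(z^2 + z - 12) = (z - 3)*(z + 4)*(z - 3)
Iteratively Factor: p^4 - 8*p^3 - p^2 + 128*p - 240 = (p + 4)*(p^3 - 12*p^2 + 47*p - 60) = (p - 3)*(p + 4)*(p^2 - 9*p + 20) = (p - 5)*(p - 3)*(p + 4)*(p - 4)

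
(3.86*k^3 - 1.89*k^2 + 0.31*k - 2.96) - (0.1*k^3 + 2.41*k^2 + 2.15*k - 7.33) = 3.76*k^3 - 4.3*k^2 - 1.84*k + 4.37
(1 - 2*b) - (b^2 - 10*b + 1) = -b^2 + 8*b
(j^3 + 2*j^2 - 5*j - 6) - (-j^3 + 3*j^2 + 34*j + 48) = 2*j^3 - j^2 - 39*j - 54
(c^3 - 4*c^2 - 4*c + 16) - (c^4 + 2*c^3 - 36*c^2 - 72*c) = -c^4 - c^3 + 32*c^2 + 68*c + 16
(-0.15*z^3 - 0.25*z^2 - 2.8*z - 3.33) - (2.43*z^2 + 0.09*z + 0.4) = -0.15*z^3 - 2.68*z^2 - 2.89*z - 3.73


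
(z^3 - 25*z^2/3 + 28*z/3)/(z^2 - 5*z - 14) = z*(3*z - 4)/(3*(z + 2))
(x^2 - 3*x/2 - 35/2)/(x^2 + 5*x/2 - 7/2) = (x - 5)/(x - 1)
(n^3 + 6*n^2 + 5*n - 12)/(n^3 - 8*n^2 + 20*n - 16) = (n^3 + 6*n^2 + 5*n - 12)/(n^3 - 8*n^2 + 20*n - 16)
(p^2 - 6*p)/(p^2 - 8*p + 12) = p/(p - 2)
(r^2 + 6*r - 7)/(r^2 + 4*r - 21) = (r - 1)/(r - 3)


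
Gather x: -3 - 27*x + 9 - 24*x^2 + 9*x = -24*x^2 - 18*x + 6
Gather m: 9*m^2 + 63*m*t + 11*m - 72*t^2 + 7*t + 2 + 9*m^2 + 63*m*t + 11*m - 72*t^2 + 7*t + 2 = 18*m^2 + m*(126*t + 22) - 144*t^2 + 14*t + 4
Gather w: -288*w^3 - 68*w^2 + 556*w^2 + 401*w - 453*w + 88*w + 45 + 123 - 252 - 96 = -288*w^3 + 488*w^2 + 36*w - 180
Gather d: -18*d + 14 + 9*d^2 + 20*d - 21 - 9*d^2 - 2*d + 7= 0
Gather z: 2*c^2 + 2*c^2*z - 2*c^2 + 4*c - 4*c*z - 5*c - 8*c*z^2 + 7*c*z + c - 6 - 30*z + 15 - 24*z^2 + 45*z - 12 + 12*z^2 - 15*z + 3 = z^2*(-8*c - 12) + z*(2*c^2 + 3*c)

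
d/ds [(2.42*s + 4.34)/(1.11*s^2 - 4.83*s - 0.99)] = (-2.6862*s^2 - 9.6348*s + 18.5664)/(1.2321*s^4 - 10.7226*s^3 + 21.1311*s^2 + 9.5634*s + 0.9801)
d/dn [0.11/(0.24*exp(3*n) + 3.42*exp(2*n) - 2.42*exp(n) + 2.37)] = (-0.0792*exp(2*n) - 0.7524*exp(n) + 0.2662)*exp(n)/(0.24*exp(3*n) + 3.42*exp(2*n) - 2.42*exp(n) + 2.37)^2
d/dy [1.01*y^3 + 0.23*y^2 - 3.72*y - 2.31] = 3.03*y^2 + 0.46*y - 3.72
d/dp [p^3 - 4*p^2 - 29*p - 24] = 3*p^2 - 8*p - 29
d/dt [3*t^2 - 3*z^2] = 6*t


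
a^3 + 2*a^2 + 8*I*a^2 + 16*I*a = a*(a + 2)*(a + 8*I)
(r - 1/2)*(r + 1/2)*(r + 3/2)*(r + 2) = r^4 + 7*r^3/2 + 11*r^2/4 - 7*r/8 - 3/4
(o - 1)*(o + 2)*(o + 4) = o^3 + 5*o^2 + 2*o - 8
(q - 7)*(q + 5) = q^2 - 2*q - 35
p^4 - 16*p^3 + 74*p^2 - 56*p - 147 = (p - 7)^2*(p - 3)*(p + 1)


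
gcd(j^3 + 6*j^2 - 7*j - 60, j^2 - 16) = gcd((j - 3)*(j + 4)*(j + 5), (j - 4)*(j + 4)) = j + 4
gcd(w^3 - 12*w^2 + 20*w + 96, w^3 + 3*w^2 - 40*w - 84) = w^2 - 4*w - 12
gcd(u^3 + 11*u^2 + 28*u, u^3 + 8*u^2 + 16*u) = u^2 + 4*u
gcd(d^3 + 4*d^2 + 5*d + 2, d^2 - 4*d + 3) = 1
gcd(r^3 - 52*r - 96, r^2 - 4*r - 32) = r - 8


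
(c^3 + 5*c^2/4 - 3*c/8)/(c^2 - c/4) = c + 3/2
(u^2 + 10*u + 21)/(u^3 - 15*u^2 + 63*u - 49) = (u^2 + 10*u + 21)/(u^3 - 15*u^2 + 63*u - 49)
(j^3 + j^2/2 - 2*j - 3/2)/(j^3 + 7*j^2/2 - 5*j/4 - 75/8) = 4*(j^2 + 2*j + 1)/(4*j^2 + 20*j + 25)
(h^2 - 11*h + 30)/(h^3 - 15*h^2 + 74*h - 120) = 1/(h - 4)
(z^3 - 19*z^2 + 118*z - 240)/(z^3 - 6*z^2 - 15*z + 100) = (z^2 - 14*z + 48)/(z^2 - z - 20)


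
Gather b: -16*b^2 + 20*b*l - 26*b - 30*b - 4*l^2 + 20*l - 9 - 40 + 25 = -16*b^2 + b*(20*l - 56) - 4*l^2 + 20*l - 24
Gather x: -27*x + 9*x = -18*x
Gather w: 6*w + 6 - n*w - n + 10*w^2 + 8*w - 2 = -n + 10*w^2 + w*(14 - n) + 4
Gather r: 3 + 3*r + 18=3*r + 21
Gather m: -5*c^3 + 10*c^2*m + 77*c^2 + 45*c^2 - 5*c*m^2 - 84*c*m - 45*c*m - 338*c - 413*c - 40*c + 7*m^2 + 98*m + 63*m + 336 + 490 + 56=-5*c^3 + 122*c^2 - 791*c + m^2*(7 - 5*c) + m*(10*c^2 - 129*c + 161) + 882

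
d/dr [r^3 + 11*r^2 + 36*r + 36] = 3*r^2 + 22*r + 36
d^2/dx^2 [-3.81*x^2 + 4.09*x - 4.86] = -7.62000000000000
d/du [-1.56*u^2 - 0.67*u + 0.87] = -3.12*u - 0.67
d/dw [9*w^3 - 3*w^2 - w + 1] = 27*w^2 - 6*w - 1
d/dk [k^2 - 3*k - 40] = 2*k - 3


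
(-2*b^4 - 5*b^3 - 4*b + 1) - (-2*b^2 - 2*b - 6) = -2*b^4 - 5*b^3 + 2*b^2 - 2*b + 7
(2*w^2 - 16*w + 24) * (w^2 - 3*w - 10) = 2*w^4 - 22*w^3 + 52*w^2 + 88*w - 240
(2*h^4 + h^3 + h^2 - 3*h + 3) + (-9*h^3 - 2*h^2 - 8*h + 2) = 2*h^4 - 8*h^3 - h^2 - 11*h + 5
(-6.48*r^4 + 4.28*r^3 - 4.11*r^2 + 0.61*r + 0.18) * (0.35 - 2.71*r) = 17.5608*r^5 - 13.8668*r^4 + 12.6361*r^3 - 3.0916*r^2 - 0.2743*r + 0.063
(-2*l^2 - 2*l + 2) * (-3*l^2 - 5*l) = 6*l^4 + 16*l^3 + 4*l^2 - 10*l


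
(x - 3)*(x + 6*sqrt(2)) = x^2 - 3*x + 6*sqrt(2)*x - 18*sqrt(2)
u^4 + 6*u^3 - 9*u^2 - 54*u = u*(u - 3)*(u + 3)*(u + 6)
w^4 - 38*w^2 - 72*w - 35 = (w - 7)*(w + 1)^2*(w + 5)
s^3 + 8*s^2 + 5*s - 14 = (s - 1)*(s + 2)*(s + 7)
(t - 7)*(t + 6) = t^2 - t - 42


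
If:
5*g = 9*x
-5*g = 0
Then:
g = 0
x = 0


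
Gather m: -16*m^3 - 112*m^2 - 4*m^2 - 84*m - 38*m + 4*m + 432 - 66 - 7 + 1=-16*m^3 - 116*m^2 - 118*m + 360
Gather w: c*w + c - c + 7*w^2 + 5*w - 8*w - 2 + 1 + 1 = 7*w^2 + w*(c - 3)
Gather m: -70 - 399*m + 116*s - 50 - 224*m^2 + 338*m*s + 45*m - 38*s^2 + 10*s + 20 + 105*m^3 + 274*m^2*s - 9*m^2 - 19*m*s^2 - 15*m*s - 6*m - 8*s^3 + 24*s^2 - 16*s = 105*m^3 + m^2*(274*s - 233) + m*(-19*s^2 + 323*s - 360) - 8*s^3 - 14*s^2 + 110*s - 100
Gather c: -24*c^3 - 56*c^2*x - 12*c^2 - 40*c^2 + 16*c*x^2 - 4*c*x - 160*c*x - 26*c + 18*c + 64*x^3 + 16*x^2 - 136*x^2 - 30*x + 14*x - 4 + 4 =-24*c^3 + c^2*(-56*x - 52) + c*(16*x^2 - 164*x - 8) + 64*x^3 - 120*x^2 - 16*x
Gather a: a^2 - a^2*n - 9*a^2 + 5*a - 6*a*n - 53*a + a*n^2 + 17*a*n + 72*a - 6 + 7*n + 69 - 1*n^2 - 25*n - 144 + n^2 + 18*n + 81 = a^2*(-n - 8) + a*(n^2 + 11*n + 24)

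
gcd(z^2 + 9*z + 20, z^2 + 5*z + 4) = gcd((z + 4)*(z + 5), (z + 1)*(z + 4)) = z + 4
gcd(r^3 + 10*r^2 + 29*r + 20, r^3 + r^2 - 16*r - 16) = r^2 + 5*r + 4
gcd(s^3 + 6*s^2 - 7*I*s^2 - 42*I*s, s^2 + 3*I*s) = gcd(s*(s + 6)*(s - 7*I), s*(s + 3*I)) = s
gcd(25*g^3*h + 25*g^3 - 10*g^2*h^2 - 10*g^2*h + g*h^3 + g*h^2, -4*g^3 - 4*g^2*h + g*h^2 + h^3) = 1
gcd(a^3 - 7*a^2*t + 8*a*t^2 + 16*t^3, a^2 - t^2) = a + t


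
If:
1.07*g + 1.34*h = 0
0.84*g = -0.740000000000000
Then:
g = -0.88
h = 0.70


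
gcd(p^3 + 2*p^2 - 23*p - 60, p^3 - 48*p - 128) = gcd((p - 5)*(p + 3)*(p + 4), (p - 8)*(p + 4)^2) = p + 4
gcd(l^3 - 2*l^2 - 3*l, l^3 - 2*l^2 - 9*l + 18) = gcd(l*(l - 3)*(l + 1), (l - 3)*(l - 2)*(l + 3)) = l - 3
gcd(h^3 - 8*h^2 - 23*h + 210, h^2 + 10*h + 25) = h + 5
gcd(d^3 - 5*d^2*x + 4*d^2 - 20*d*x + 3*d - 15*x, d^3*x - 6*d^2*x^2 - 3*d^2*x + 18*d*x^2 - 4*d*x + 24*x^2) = d + 1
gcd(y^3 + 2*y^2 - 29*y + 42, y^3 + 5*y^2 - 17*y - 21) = y^2 + 4*y - 21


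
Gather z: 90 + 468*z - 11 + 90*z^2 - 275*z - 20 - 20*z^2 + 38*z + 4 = 70*z^2 + 231*z + 63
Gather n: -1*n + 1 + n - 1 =0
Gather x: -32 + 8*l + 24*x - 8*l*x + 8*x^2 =8*l + 8*x^2 + x*(24 - 8*l) - 32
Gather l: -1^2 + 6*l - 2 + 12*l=18*l - 3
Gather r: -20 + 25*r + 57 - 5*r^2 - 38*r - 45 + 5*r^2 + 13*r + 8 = 0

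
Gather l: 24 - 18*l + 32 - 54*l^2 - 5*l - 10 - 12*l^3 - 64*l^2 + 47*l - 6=-12*l^3 - 118*l^2 + 24*l + 40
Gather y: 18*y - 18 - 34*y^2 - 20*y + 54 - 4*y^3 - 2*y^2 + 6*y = -4*y^3 - 36*y^2 + 4*y + 36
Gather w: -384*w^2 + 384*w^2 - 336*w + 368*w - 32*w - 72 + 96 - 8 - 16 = 0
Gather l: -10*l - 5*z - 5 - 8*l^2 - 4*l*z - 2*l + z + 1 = -8*l^2 + l*(-4*z - 12) - 4*z - 4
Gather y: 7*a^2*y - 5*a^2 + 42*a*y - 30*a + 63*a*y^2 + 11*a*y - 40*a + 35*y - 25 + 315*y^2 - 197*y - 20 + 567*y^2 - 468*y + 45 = -5*a^2 - 70*a + y^2*(63*a + 882) + y*(7*a^2 + 53*a - 630)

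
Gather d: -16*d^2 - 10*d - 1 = -16*d^2 - 10*d - 1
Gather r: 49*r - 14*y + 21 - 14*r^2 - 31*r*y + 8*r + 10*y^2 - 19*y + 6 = -14*r^2 + r*(57 - 31*y) + 10*y^2 - 33*y + 27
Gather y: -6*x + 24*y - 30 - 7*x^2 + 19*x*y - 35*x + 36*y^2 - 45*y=-7*x^2 - 41*x + 36*y^2 + y*(19*x - 21) - 30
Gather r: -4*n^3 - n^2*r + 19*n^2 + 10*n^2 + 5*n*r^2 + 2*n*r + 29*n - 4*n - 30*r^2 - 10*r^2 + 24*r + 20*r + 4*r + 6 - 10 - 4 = -4*n^3 + 29*n^2 + 25*n + r^2*(5*n - 40) + r*(-n^2 + 2*n + 48) - 8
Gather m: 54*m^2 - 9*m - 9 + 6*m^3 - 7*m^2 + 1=6*m^3 + 47*m^2 - 9*m - 8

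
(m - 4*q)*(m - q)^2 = m^3 - 6*m^2*q + 9*m*q^2 - 4*q^3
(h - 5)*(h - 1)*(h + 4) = h^3 - 2*h^2 - 19*h + 20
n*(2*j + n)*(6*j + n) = 12*j^2*n + 8*j*n^2 + n^3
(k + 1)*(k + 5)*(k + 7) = k^3 + 13*k^2 + 47*k + 35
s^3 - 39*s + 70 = (s - 5)*(s - 2)*(s + 7)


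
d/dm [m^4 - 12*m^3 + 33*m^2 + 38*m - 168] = 4*m^3 - 36*m^2 + 66*m + 38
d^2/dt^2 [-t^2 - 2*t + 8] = -2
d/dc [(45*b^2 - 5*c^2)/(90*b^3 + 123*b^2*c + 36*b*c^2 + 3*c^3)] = 5*(-369*b^4 - 276*b^3*c - 68*b^2*c^2 + c^4)/(3*(900*b^6 + 2460*b^5*c + 2401*b^4*c^2 + 1044*b^3*c^3 + 226*b^2*c^4 + 24*b*c^5 + c^6))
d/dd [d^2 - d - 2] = 2*d - 1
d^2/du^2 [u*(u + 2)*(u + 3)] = 6*u + 10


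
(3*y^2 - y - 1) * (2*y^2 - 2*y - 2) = 6*y^4 - 8*y^3 - 6*y^2 + 4*y + 2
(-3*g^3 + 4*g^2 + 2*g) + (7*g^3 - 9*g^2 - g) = 4*g^3 - 5*g^2 + g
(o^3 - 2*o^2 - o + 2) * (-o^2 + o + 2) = -o^5 + 3*o^4 + o^3 - 7*o^2 + 4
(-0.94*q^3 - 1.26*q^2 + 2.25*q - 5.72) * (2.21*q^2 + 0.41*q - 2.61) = -2.0774*q^5 - 3.17*q^4 + 6.9093*q^3 - 8.4301*q^2 - 8.2177*q + 14.9292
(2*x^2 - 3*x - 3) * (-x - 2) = -2*x^3 - x^2 + 9*x + 6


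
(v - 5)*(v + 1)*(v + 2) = v^3 - 2*v^2 - 13*v - 10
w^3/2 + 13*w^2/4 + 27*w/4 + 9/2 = (w/2 + 1)*(w + 3/2)*(w + 3)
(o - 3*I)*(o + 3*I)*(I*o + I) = I*o^3 + I*o^2 + 9*I*o + 9*I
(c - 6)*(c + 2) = c^2 - 4*c - 12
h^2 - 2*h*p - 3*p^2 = (h - 3*p)*(h + p)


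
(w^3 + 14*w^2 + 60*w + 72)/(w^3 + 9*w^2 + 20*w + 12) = (w + 6)/(w + 1)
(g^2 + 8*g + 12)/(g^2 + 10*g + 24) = (g + 2)/(g + 4)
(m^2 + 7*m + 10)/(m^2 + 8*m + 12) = (m + 5)/(m + 6)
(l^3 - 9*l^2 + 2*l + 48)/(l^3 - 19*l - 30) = (l^2 - 11*l + 24)/(l^2 - 2*l - 15)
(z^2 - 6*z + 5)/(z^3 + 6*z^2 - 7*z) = (z - 5)/(z*(z + 7))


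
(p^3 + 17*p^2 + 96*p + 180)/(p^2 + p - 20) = (p^2 + 12*p + 36)/(p - 4)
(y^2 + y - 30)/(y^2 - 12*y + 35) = (y + 6)/(y - 7)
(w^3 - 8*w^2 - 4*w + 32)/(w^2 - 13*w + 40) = (w^2 - 4)/(w - 5)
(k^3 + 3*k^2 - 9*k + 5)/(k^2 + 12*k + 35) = (k^2 - 2*k + 1)/(k + 7)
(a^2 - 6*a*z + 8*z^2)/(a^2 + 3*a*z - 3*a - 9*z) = (a^2 - 6*a*z + 8*z^2)/(a^2 + 3*a*z - 3*a - 9*z)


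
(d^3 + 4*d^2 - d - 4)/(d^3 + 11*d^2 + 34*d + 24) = (d - 1)/(d + 6)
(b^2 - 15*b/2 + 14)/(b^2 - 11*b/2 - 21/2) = (-2*b^2 + 15*b - 28)/(-2*b^2 + 11*b + 21)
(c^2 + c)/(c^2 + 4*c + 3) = c/(c + 3)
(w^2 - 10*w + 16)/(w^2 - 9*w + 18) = (w^2 - 10*w + 16)/(w^2 - 9*w + 18)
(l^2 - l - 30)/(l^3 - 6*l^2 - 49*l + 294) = (l + 5)/(l^2 - 49)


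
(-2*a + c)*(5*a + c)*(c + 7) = -10*a^2*c - 70*a^2 + 3*a*c^2 + 21*a*c + c^3 + 7*c^2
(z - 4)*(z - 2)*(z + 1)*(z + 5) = z^4 - 23*z^2 + 18*z + 40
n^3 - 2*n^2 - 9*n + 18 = (n - 3)*(n - 2)*(n + 3)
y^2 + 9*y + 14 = (y + 2)*(y + 7)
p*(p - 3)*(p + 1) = p^3 - 2*p^2 - 3*p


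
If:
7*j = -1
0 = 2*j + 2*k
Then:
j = -1/7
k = 1/7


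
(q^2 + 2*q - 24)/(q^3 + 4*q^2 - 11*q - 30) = (q^2 + 2*q - 24)/(q^3 + 4*q^2 - 11*q - 30)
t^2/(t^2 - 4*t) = t/(t - 4)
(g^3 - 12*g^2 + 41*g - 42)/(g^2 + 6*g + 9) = (g^3 - 12*g^2 + 41*g - 42)/(g^2 + 6*g + 9)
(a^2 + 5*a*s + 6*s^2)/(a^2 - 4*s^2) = (-a - 3*s)/(-a + 2*s)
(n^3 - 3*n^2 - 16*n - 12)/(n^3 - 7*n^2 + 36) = (n + 1)/(n - 3)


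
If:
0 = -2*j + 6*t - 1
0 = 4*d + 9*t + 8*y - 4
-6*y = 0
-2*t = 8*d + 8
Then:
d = -5/4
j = 5/2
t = 1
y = 0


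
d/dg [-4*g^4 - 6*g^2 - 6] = -16*g^3 - 12*g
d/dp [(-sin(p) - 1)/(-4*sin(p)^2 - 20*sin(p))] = (-2*sin(p) + cos(p)^2 - 6)*cos(p)/(4*(sin(p) + 5)^2*sin(p)^2)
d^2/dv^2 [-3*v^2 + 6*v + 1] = -6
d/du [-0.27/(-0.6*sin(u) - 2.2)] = -0.162*cos(u)/(0.6*sin(u) + 2.2)^2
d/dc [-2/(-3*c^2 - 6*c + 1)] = 12*(-c - 1)/(3*c^2 + 6*c - 1)^2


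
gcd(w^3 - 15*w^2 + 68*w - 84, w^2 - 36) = w - 6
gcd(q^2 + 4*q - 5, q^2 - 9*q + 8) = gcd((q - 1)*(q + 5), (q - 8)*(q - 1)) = q - 1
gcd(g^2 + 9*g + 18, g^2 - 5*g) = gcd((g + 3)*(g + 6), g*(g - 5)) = 1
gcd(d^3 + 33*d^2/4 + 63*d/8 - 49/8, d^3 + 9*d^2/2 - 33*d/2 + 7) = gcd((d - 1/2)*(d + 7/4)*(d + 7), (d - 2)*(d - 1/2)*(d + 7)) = d^2 + 13*d/2 - 7/2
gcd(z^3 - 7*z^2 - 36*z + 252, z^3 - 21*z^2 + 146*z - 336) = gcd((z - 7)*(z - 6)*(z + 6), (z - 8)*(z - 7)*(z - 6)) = z^2 - 13*z + 42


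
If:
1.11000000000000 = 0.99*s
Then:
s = 1.12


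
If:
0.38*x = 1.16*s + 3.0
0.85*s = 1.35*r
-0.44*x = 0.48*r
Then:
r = -1.33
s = -2.11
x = 1.45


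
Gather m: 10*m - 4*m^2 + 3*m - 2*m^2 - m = -6*m^2 + 12*m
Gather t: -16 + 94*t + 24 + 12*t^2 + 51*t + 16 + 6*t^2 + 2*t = 18*t^2 + 147*t + 24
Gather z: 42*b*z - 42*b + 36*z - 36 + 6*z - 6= -42*b + z*(42*b + 42) - 42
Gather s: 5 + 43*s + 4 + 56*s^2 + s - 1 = 56*s^2 + 44*s + 8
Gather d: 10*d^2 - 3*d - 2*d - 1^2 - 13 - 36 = 10*d^2 - 5*d - 50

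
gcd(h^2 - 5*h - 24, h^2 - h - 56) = h - 8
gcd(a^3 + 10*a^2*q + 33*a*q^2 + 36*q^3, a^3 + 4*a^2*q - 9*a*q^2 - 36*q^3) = a^2 + 7*a*q + 12*q^2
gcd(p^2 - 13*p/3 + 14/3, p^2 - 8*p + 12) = p - 2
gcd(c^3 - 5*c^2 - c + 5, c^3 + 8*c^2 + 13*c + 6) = c + 1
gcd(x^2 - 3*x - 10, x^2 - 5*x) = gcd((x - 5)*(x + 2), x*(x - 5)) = x - 5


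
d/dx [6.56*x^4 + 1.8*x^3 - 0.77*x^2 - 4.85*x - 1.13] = 26.24*x^3 + 5.4*x^2 - 1.54*x - 4.85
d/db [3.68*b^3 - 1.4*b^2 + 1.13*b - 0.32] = 11.04*b^2 - 2.8*b + 1.13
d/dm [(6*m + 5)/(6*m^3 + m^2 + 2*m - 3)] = 2*(18*m^3 + 3*m^2 + 6*m - (6*m + 5)*(9*m^2 + m + 1) - 9)/(6*m^3 + m^2 + 2*m - 3)^2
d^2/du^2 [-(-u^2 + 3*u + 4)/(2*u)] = -4/u^3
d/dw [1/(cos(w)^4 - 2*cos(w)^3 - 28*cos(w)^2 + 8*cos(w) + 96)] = (-53*cos(w) - 3*cos(2*w) + cos(3*w) + 5)*sin(w)/(cos(w)^4 - 2*cos(w)^3 - 28*cos(w)^2 + 8*cos(w) + 96)^2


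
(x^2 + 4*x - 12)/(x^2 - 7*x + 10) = (x + 6)/(x - 5)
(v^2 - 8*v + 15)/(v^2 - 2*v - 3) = (v - 5)/(v + 1)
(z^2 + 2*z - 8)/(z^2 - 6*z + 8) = (z + 4)/(z - 4)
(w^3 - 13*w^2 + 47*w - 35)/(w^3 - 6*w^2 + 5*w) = (w - 7)/w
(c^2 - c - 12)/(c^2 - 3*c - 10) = (-c^2 + c + 12)/(-c^2 + 3*c + 10)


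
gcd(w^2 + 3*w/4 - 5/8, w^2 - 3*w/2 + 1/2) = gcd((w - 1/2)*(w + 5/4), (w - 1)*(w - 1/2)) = w - 1/2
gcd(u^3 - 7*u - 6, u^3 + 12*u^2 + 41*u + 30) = u + 1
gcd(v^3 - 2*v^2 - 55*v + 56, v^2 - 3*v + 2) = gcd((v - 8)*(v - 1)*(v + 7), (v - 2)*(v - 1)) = v - 1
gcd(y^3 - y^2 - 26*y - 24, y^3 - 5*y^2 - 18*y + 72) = y^2 - 2*y - 24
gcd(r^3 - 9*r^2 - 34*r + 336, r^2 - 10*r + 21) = r - 7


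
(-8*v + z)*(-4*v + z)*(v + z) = 32*v^3 + 20*v^2*z - 11*v*z^2 + z^3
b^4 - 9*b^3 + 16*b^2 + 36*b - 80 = (b - 5)*(b - 4)*(b - 2)*(b + 2)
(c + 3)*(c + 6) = c^2 + 9*c + 18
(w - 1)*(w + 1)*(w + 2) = w^3 + 2*w^2 - w - 2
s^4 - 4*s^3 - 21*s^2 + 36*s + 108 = (s - 6)*(s - 3)*(s + 2)*(s + 3)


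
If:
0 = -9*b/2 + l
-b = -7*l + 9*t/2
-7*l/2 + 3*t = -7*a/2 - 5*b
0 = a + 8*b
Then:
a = 0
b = 0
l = 0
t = 0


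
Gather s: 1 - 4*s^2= 1 - 4*s^2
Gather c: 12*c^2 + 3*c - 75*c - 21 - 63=12*c^2 - 72*c - 84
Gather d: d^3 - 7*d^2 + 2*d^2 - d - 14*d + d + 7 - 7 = d^3 - 5*d^2 - 14*d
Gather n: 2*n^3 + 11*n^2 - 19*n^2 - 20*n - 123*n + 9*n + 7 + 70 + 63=2*n^3 - 8*n^2 - 134*n + 140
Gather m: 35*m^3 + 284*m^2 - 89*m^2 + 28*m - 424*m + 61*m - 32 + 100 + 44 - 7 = 35*m^3 + 195*m^2 - 335*m + 105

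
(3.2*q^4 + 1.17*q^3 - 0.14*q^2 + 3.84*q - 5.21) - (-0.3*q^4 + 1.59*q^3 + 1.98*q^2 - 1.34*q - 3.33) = 3.5*q^4 - 0.42*q^3 - 2.12*q^2 + 5.18*q - 1.88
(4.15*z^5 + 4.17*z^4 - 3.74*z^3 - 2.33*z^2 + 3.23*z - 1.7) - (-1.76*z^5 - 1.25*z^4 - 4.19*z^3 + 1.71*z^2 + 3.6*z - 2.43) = 5.91*z^5 + 5.42*z^4 + 0.45*z^3 - 4.04*z^2 - 0.37*z + 0.73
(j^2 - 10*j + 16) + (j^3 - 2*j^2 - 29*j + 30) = j^3 - j^2 - 39*j + 46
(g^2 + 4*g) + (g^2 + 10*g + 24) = 2*g^2 + 14*g + 24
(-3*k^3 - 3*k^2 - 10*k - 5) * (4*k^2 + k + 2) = -12*k^5 - 15*k^4 - 49*k^3 - 36*k^2 - 25*k - 10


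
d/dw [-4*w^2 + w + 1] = 1 - 8*w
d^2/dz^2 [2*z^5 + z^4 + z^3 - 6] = 2*z*(20*z^2 + 6*z + 3)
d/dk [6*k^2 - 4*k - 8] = 12*k - 4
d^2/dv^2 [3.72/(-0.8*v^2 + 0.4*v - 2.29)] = (4.7616*v^2 - 2.3808*v - 3.72*(1.6*v - 0.4)*(3.2*v - 0.8) + 13.63008)/(0.8*v^2 - 0.4*v + 2.29)^3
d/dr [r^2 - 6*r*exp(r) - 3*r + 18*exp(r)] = -6*r*exp(r) + 2*r + 12*exp(r) - 3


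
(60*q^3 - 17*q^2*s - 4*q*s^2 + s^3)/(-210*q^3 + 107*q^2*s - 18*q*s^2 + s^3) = (-12*q^2 + q*s + s^2)/(42*q^2 - 13*q*s + s^2)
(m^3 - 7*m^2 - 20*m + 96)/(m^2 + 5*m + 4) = (m^2 - 11*m + 24)/(m + 1)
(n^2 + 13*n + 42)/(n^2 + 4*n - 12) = (n + 7)/(n - 2)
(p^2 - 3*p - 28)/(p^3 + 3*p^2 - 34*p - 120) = (p - 7)/(p^2 - p - 30)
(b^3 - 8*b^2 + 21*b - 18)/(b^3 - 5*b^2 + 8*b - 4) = (b^2 - 6*b + 9)/(b^2 - 3*b + 2)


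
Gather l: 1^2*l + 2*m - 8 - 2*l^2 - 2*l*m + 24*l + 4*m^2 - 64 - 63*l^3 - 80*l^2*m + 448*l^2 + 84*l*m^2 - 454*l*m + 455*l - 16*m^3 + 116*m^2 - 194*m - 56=-63*l^3 + l^2*(446 - 80*m) + l*(84*m^2 - 456*m + 480) - 16*m^3 + 120*m^2 - 192*m - 128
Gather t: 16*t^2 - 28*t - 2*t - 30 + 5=16*t^2 - 30*t - 25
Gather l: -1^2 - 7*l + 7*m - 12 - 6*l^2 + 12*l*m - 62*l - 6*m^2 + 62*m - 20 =-6*l^2 + l*(12*m - 69) - 6*m^2 + 69*m - 33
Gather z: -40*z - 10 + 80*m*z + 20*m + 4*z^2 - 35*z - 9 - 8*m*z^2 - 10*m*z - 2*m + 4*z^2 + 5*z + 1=18*m + z^2*(8 - 8*m) + z*(70*m - 70) - 18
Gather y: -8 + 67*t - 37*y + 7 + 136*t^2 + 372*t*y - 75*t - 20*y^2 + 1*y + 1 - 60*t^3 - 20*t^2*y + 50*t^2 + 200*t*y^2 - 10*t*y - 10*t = -60*t^3 + 186*t^2 - 18*t + y^2*(200*t - 20) + y*(-20*t^2 + 362*t - 36)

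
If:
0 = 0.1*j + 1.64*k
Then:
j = -16.4*k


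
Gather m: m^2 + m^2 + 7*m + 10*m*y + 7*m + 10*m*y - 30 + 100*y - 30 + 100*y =2*m^2 + m*(20*y + 14) + 200*y - 60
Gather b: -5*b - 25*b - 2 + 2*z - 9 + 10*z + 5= -30*b + 12*z - 6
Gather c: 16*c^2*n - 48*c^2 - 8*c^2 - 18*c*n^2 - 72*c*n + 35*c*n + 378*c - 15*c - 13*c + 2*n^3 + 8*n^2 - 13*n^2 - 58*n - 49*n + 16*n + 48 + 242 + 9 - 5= c^2*(16*n - 56) + c*(-18*n^2 - 37*n + 350) + 2*n^3 - 5*n^2 - 91*n + 294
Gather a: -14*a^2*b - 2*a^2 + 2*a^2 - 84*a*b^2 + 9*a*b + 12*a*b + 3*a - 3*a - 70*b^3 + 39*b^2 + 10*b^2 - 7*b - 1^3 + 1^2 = -14*a^2*b + a*(-84*b^2 + 21*b) - 70*b^3 + 49*b^2 - 7*b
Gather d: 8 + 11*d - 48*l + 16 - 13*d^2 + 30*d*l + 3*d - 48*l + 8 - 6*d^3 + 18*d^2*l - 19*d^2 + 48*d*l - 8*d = -6*d^3 + d^2*(18*l - 32) + d*(78*l + 6) - 96*l + 32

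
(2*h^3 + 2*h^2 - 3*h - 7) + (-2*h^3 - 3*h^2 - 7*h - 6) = -h^2 - 10*h - 13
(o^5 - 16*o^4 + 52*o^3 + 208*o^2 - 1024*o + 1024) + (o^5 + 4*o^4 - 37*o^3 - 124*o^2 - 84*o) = 2*o^5 - 12*o^4 + 15*o^3 + 84*o^2 - 1108*o + 1024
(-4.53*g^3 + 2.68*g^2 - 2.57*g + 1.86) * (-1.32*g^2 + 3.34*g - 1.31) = 5.9796*g^5 - 18.6678*g^4 + 18.2779*g^3 - 14.5498*g^2 + 9.5791*g - 2.4366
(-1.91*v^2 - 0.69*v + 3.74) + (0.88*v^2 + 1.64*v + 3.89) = -1.03*v^2 + 0.95*v + 7.63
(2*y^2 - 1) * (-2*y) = -4*y^3 + 2*y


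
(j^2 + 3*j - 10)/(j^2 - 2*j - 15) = (-j^2 - 3*j + 10)/(-j^2 + 2*j + 15)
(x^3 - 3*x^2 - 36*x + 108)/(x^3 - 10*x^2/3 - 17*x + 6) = 3*(x^2 + 3*x - 18)/(3*x^2 + 8*x - 3)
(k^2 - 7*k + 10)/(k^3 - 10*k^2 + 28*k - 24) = (k - 5)/(k^2 - 8*k + 12)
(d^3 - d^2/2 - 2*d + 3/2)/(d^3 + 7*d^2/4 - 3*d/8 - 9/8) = 4*(d^2 - 2*d + 1)/(4*d^2 + d - 3)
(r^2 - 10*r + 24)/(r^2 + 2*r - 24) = (r - 6)/(r + 6)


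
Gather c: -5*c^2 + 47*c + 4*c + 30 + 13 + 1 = -5*c^2 + 51*c + 44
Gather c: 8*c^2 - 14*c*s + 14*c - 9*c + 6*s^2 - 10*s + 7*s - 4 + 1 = 8*c^2 + c*(5 - 14*s) + 6*s^2 - 3*s - 3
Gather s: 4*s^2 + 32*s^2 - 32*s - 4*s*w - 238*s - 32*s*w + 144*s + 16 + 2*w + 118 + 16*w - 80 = 36*s^2 + s*(-36*w - 126) + 18*w + 54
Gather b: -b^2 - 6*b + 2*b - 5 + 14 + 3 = -b^2 - 4*b + 12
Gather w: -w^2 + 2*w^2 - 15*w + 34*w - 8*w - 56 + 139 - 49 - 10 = w^2 + 11*w + 24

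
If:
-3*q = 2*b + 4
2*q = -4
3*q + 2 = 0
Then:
No Solution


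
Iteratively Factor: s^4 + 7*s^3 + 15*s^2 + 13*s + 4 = (s + 1)*(s^3 + 6*s^2 + 9*s + 4) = (s + 1)^2*(s^2 + 5*s + 4) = (s + 1)^3*(s + 4)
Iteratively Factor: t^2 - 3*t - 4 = (t + 1)*(t - 4)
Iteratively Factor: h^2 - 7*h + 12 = (h - 3)*(h - 4)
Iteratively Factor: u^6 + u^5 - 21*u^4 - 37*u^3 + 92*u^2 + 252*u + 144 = (u + 2)*(u^5 - u^4 - 19*u^3 + u^2 + 90*u + 72) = (u + 1)*(u + 2)*(u^4 - 2*u^3 - 17*u^2 + 18*u + 72) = (u - 3)*(u + 1)*(u + 2)*(u^3 + u^2 - 14*u - 24) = (u - 3)*(u + 1)*(u + 2)*(u + 3)*(u^2 - 2*u - 8) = (u - 3)*(u + 1)*(u + 2)^2*(u + 3)*(u - 4)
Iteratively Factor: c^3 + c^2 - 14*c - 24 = (c + 2)*(c^2 - c - 12) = (c + 2)*(c + 3)*(c - 4)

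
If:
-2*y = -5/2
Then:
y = 5/4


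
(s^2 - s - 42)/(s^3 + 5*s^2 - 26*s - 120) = (s - 7)/(s^2 - s - 20)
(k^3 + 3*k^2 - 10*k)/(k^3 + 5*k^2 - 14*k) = (k + 5)/(k + 7)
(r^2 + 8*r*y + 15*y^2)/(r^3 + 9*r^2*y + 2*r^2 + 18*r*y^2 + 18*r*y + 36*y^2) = (r + 5*y)/(r^2 + 6*r*y + 2*r + 12*y)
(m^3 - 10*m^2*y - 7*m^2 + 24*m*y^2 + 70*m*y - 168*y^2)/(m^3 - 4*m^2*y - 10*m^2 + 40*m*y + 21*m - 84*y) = (m - 6*y)/(m - 3)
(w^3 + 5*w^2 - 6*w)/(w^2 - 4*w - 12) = w*(-w^2 - 5*w + 6)/(-w^2 + 4*w + 12)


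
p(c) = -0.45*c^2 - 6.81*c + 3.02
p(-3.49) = 21.31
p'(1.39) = -8.06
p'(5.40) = -11.67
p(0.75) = -2.34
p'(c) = -0.9*c - 6.81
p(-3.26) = 20.44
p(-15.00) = 3.92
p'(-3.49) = -3.67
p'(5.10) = -11.40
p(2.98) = -21.27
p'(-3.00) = -4.11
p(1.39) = -7.32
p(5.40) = -46.88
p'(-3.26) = -3.88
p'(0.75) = -7.48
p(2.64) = -18.09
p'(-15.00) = 6.69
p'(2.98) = -9.49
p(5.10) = -43.42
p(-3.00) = 19.40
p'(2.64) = -9.19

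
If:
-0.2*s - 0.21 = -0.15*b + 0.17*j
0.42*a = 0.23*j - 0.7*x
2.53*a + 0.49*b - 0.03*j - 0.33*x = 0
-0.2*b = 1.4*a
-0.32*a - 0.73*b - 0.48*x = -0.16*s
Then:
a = 0.03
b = -0.21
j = -0.15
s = -1.08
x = -0.07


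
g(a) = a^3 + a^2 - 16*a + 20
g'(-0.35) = -16.33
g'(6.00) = 104.00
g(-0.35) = 25.68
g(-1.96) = 47.67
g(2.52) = 2.03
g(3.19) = 11.60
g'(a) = 3*a^2 + 2*a - 16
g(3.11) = 9.99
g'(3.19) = 20.91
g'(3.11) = 19.24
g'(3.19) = 20.91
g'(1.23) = -9.00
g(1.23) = 3.69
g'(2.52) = 8.09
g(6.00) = 176.00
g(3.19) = 11.60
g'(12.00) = 440.00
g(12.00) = 1700.00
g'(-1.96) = -8.40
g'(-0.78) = -15.73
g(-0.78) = 32.61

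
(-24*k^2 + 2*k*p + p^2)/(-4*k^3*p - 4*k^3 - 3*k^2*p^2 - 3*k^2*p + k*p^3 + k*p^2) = (6*k + p)/(k*(k*p + k + p^2 + p))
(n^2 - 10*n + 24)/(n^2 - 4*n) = (n - 6)/n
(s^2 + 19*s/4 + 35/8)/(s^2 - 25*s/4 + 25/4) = (8*s^2 + 38*s + 35)/(2*(4*s^2 - 25*s + 25))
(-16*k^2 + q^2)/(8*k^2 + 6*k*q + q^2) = (-4*k + q)/(2*k + q)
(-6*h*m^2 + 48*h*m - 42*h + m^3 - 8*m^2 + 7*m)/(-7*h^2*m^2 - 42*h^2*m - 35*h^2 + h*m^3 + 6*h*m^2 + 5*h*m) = (6*h*m^2 - 48*h*m + 42*h - m^3 + 8*m^2 - 7*m)/(h*(7*h*m^2 + 42*h*m + 35*h - m^3 - 6*m^2 - 5*m))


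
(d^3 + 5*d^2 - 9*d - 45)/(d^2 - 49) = (d^3 + 5*d^2 - 9*d - 45)/(d^2 - 49)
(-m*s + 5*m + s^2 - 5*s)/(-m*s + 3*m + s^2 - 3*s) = (s - 5)/(s - 3)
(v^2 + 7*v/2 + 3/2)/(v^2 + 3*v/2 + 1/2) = (v + 3)/(v + 1)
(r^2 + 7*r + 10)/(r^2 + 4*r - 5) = (r + 2)/(r - 1)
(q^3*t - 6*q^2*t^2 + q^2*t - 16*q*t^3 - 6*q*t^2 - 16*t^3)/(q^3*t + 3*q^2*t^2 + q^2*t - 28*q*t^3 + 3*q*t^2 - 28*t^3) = (q^2 - 6*q*t - 16*t^2)/(q^2 + 3*q*t - 28*t^2)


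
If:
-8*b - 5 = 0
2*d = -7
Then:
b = -5/8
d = -7/2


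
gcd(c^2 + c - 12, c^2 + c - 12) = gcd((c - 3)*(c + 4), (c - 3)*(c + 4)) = c^2 + c - 12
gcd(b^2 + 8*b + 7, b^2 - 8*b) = 1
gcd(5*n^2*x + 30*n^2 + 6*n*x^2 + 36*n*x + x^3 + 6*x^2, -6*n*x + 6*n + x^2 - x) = 1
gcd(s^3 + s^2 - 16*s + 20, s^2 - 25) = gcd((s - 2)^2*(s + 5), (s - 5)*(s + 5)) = s + 5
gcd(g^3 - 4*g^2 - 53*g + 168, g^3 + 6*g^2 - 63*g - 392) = g^2 - g - 56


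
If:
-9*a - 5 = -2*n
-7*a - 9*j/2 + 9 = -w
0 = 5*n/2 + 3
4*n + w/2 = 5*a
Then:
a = -37/45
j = 484/135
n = -6/5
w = 62/45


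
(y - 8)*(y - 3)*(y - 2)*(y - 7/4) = y^4 - 59*y^3/4 + 275*y^2/4 - 257*y/2 + 84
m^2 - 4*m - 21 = (m - 7)*(m + 3)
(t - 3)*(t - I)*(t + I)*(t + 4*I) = t^4 - 3*t^3 + 4*I*t^3 + t^2 - 12*I*t^2 - 3*t + 4*I*t - 12*I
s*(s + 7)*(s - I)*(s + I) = s^4 + 7*s^3 + s^2 + 7*s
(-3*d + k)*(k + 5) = -3*d*k - 15*d + k^2 + 5*k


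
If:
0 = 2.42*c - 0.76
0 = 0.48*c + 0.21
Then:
No Solution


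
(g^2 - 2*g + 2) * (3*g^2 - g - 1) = 3*g^4 - 7*g^3 + 7*g^2 - 2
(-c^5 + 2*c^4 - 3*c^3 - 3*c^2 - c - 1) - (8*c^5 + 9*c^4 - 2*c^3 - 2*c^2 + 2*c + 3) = -9*c^5 - 7*c^4 - c^3 - c^2 - 3*c - 4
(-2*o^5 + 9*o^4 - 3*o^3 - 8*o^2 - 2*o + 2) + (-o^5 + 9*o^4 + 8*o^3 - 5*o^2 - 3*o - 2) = -3*o^5 + 18*o^4 + 5*o^3 - 13*o^2 - 5*o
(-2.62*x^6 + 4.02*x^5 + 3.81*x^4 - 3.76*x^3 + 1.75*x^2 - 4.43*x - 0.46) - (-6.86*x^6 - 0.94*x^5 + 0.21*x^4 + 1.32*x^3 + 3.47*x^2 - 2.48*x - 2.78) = 4.24*x^6 + 4.96*x^5 + 3.6*x^4 - 5.08*x^3 - 1.72*x^2 - 1.95*x + 2.32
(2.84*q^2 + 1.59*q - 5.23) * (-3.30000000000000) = -9.372*q^2 - 5.247*q + 17.259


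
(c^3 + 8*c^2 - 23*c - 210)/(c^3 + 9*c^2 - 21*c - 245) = (c + 6)/(c + 7)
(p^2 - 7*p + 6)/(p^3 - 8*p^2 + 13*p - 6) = 1/(p - 1)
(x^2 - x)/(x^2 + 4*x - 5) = x/(x + 5)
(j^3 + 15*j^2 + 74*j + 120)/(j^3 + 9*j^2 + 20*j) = (j + 6)/j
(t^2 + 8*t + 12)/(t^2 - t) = (t^2 + 8*t + 12)/(t*(t - 1))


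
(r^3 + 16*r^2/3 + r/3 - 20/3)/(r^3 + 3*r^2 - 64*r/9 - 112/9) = 3*(r^2 + 4*r - 5)/(3*r^2 + 5*r - 28)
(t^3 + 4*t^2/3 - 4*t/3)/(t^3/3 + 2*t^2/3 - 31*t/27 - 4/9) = 9*t*(3*t^2 + 4*t - 4)/(9*t^3 + 18*t^2 - 31*t - 12)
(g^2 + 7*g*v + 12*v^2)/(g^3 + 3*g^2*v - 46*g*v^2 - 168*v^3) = (-g - 3*v)/(-g^2 + g*v + 42*v^2)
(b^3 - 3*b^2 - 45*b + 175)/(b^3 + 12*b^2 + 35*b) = (b^2 - 10*b + 25)/(b*(b + 5))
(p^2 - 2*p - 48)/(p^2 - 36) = (p - 8)/(p - 6)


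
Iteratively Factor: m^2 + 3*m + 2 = (m + 1)*(m + 2)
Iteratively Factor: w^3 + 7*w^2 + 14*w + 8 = (w + 2)*(w^2 + 5*w + 4) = (w + 2)*(w + 4)*(w + 1)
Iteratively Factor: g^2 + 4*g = (g)*(g + 4)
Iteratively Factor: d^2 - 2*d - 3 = (d - 3)*(d + 1)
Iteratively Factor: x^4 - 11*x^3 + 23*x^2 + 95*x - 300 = (x + 3)*(x^3 - 14*x^2 + 65*x - 100) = (x - 5)*(x + 3)*(x^2 - 9*x + 20) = (x - 5)^2*(x + 3)*(x - 4)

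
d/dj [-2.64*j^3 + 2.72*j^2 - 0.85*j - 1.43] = -7.92*j^2 + 5.44*j - 0.85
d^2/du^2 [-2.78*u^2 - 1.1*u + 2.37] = -5.56000000000000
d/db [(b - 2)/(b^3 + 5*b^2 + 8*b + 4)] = (-2*b^2 + 5*b + 10)/(b^5 + 8*b^4 + 25*b^3 + 38*b^2 + 28*b + 8)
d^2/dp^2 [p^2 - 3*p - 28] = 2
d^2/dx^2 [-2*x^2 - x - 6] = -4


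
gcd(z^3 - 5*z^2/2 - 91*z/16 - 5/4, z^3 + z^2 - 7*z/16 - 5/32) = z^2 + 3*z/2 + 5/16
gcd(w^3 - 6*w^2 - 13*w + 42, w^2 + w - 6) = w^2 + w - 6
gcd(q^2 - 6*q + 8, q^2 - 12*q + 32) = q - 4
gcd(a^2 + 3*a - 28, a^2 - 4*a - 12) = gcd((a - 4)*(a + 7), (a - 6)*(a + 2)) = 1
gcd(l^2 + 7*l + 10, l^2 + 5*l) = l + 5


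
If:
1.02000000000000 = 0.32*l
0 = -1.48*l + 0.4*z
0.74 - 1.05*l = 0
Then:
No Solution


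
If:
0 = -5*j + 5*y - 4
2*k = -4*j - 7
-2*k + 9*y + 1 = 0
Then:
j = -76/65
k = -151/130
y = -24/65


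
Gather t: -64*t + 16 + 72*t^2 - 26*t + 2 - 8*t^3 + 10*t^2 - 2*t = -8*t^3 + 82*t^2 - 92*t + 18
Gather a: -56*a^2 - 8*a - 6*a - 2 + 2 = -56*a^2 - 14*a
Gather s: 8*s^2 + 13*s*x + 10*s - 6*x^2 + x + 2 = 8*s^2 + s*(13*x + 10) - 6*x^2 + x + 2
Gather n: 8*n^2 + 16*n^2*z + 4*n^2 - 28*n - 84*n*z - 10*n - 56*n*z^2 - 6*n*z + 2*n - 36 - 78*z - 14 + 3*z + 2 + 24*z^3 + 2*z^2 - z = n^2*(16*z + 12) + n*(-56*z^2 - 90*z - 36) + 24*z^3 + 2*z^2 - 76*z - 48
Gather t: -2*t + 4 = 4 - 2*t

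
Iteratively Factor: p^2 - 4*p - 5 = (p - 5)*(p + 1)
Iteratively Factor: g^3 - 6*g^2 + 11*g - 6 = (g - 1)*(g^2 - 5*g + 6) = (g - 3)*(g - 1)*(g - 2)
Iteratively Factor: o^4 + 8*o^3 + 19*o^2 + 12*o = (o + 4)*(o^3 + 4*o^2 + 3*o) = (o + 3)*(o + 4)*(o^2 + o) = (o + 1)*(o + 3)*(o + 4)*(o)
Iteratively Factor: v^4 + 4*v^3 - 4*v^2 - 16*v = (v)*(v^3 + 4*v^2 - 4*v - 16) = v*(v + 4)*(v^2 - 4) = v*(v - 2)*(v + 4)*(v + 2)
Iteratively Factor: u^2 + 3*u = (u)*(u + 3)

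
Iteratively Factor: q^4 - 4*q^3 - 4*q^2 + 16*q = (q - 4)*(q^3 - 4*q) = (q - 4)*(q + 2)*(q^2 - 2*q) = q*(q - 4)*(q + 2)*(q - 2)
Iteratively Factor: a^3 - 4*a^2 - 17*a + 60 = (a + 4)*(a^2 - 8*a + 15) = (a - 3)*(a + 4)*(a - 5)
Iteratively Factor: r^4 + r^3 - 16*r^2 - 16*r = (r)*(r^3 + r^2 - 16*r - 16) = r*(r + 4)*(r^2 - 3*r - 4) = r*(r + 1)*(r + 4)*(r - 4)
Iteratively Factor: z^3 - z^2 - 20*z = (z - 5)*(z^2 + 4*z) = z*(z - 5)*(z + 4)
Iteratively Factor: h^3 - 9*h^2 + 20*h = (h - 5)*(h^2 - 4*h) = (h - 5)*(h - 4)*(h)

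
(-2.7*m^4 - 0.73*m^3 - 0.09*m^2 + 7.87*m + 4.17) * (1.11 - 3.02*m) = 8.154*m^5 - 0.7924*m^4 - 0.5385*m^3 - 23.8673*m^2 - 3.8577*m + 4.6287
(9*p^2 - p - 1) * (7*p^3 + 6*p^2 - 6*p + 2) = 63*p^5 + 47*p^4 - 67*p^3 + 18*p^2 + 4*p - 2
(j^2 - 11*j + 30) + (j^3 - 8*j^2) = j^3 - 7*j^2 - 11*j + 30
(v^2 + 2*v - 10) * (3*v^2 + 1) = 3*v^4 + 6*v^3 - 29*v^2 + 2*v - 10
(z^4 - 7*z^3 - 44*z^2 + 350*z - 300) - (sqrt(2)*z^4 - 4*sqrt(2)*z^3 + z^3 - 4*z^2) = -sqrt(2)*z^4 + z^4 - 8*z^3 + 4*sqrt(2)*z^3 - 40*z^2 + 350*z - 300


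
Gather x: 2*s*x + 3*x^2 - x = 3*x^2 + x*(2*s - 1)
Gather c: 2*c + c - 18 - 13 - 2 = 3*c - 33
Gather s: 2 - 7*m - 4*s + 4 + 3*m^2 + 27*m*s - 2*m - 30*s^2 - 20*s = 3*m^2 - 9*m - 30*s^2 + s*(27*m - 24) + 6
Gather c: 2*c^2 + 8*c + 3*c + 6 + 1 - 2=2*c^2 + 11*c + 5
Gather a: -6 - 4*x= -4*x - 6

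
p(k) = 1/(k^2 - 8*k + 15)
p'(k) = (8 - 2*k)/(k^2 - 8*k + 15)^2 = 2*(4 - k)/(k^2 - 8*k + 15)^2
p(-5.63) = 0.01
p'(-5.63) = 0.00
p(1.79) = 0.26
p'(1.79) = 0.29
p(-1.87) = 0.03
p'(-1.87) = 0.01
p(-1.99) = 0.03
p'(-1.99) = 0.01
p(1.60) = 0.21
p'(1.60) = 0.21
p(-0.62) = 0.05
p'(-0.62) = 0.02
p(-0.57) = 0.05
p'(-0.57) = 0.02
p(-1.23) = 0.04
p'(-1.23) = 0.02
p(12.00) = 0.02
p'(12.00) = 0.00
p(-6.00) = 0.01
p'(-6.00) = 0.00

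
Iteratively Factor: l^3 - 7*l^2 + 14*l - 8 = (l - 2)*(l^2 - 5*l + 4) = (l - 2)*(l - 1)*(l - 4)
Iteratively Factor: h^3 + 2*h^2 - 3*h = (h - 1)*(h^2 + 3*h) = (h - 1)*(h + 3)*(h)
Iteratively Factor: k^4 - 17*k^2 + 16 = (k + 4)*(k^3 - 4*k^2 - k + 4) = (k + 1)*(k + 4)*(k^2 - 5*k + 4) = (k - 1)*(k + 1)*(k + 4)*(k - 4)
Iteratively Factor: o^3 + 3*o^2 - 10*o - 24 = (o + 2)*(o^2 + o - 12) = (o - 3)*(o + 2)*(o + 4)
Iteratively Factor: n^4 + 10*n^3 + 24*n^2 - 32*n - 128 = (n + 4)*(n^3 + 6*n^2 - 32) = (n + 4)^2*(n^2 + 2*n - 8) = (n - 2)*(n + 4)^2*(n + 4)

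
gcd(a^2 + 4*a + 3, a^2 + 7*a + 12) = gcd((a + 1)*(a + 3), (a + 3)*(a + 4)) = a + 3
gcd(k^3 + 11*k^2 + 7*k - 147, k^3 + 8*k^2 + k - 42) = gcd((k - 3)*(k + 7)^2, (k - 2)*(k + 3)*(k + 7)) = k + 7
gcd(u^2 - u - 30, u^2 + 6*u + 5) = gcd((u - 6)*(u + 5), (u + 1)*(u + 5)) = u + 5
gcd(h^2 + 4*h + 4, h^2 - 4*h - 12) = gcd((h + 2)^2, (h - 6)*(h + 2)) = h + 2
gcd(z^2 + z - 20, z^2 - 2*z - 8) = z - 4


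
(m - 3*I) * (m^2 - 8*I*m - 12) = m^3 - 11*I*m^2 - 36*m + 36*I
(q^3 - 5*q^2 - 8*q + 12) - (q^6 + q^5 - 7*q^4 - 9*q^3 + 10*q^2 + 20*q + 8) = -q^6 - q^5 + 7*q^4 + 10*q^3 - 15*q^2 - 28*q + 4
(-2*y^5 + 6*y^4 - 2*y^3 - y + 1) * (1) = -2*y^5 + 6*y^4 - 2*y^3 - y + 1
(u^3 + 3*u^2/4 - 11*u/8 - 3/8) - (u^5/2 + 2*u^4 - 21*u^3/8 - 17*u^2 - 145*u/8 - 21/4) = -u^5/2 - 2*u^4 + 29*u^3/8 + 71*u^2/4 + 67*u/4 + 39/8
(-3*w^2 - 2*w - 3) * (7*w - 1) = -21*w^3 - 11*w^2 - 19*w + 3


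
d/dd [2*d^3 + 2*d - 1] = 6*d^2 + 2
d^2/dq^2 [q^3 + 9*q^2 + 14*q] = 6*q + 18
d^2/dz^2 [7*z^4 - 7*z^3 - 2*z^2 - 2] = 84*z^2 - 42*z - 4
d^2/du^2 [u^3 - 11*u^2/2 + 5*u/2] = 6*u - 11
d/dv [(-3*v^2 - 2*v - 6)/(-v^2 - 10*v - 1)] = 2*(14*v^2 - 3*v - 29)/(v^4 + 20*v^3 + 102*v^2 + 20*v + 1)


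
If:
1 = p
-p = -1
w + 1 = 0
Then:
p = 1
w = -1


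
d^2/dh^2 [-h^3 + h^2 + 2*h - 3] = 2 - 6*h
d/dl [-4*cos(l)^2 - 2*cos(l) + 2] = 2*(4*cos(l) + 1)*sin(l)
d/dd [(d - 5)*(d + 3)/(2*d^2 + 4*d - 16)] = (2*d^2 + 7*d + 23)/(d^4 + 4*d^3 - 12*d^2 - 32*d + 64)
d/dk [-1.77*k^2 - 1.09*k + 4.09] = -3.54*k - 1.09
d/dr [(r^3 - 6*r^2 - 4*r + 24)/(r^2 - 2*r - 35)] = (r^4 - 4*r^3 - 89*r^2 + 372*r + 188)/(r^4 - 4*r^3 - 66*r^2 + 140*r + 1225)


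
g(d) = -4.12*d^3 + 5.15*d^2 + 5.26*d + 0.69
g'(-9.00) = -1088.60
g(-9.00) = 3373.98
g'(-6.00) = -501.50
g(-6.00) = 1044.45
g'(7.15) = -552.97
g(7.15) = -1204.39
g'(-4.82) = -331.54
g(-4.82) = 556.34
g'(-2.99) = -136.04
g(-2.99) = 141.14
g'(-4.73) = -319.99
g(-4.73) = 527.02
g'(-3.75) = -207.18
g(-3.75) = 270.65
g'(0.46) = 7.38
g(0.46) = 3.80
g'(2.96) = -72.55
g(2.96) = -45.47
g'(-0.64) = -6.39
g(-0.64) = 0.51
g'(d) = -12.36*d^2 + 10.3*d + 5.26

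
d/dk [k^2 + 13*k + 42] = 2*k + 13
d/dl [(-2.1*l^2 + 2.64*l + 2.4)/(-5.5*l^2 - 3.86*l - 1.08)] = (22.626*l^2 + 30.936*l + 6.4128)/(30.25*l^4 + 42.46*l^3 + 26.7796*l^2 + 8.3376*l + 1.1664)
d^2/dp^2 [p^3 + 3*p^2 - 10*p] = 6*p + 6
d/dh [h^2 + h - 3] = 2*h + 1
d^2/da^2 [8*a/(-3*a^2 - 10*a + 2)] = 16*(-4*a*(3*a + 5)^2 + (9*a + 10)*(3*a^2 + 10*a - 2))/(3*a^2 + 10*a - 2)^3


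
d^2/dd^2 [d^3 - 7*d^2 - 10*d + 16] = 6*d - 14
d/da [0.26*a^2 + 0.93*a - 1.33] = 0.52*a + 0.93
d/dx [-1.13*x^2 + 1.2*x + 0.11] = 1.2 - 2.26*x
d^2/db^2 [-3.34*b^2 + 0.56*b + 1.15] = -6.68000000000000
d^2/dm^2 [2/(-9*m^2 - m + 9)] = 4*(81*m^2 + 9*m - (18*m + 1)^2 - 81)/(9*m^2 + m - 9)^3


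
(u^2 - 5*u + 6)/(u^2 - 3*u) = (u - 2)/u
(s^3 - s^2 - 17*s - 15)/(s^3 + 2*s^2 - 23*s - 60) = (s + 1)/(s + 4)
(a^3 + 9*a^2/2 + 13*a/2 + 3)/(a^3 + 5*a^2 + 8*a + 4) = (a + 3/2)/(a + 2)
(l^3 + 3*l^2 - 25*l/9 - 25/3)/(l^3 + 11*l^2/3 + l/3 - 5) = (l - 5/3)/(l - 1)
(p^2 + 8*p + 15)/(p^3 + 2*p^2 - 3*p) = (p + 5)/(p*(p - 1))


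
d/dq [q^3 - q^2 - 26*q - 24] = 3*q^2 - 2*q - 26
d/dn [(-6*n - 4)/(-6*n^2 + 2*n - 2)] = (9*n^2 - 3*n - (3*n + 2)*(6*n - 1) + 3)/(3*n^2 - n + 1)^2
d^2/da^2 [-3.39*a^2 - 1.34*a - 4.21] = -6.78000000000000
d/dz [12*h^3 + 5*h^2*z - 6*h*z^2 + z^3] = 5*h^2 - 12*h*z + 3*z^2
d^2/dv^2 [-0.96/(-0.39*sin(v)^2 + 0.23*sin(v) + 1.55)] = (0.584064*sin(v)^4 - 0.258336*sin(v)^3 + 1.495968*sin(v)^2 + 0.174432*sin(v) - 1.262208)/(-0.39*sin(v)^2 + 0.23*sin(v) + 1.55)^3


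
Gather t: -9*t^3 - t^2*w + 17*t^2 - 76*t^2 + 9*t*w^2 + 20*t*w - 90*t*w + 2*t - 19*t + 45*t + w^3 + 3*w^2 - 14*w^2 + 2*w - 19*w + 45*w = -9*t^3 + t^2*(-w - 59) + t*(9*w^2 - 70*w + 28) + w^3 - 11*w^2 + 28*w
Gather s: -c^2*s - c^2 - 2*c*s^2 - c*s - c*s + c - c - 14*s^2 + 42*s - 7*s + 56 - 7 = -c^2 + s^2*(-2*c - 14) + s*(-c^2 - 2*c + 35) + 49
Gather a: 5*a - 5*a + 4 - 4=0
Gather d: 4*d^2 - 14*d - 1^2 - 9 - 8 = 4*d^2 - 14*d - 18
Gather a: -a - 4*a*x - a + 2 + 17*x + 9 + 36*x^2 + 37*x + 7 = a*(-4*x - 2) + 36*x^2 + 54*x + 18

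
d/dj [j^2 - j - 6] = 2*j - 1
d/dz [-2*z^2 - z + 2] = -4*z - 1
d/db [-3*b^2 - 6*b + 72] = -6*b - 6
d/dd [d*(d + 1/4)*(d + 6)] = 3*d^2 + 25*d/2 + 3/2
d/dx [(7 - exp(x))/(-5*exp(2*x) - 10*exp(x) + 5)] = (-2*(exp(x) - 7)*(exp(x) + 1) + exp(2*x) + 2*exp(x) - 1)*exp(x)/(5*(exp(2*x) + 2*exp(x) - 1)^2)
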